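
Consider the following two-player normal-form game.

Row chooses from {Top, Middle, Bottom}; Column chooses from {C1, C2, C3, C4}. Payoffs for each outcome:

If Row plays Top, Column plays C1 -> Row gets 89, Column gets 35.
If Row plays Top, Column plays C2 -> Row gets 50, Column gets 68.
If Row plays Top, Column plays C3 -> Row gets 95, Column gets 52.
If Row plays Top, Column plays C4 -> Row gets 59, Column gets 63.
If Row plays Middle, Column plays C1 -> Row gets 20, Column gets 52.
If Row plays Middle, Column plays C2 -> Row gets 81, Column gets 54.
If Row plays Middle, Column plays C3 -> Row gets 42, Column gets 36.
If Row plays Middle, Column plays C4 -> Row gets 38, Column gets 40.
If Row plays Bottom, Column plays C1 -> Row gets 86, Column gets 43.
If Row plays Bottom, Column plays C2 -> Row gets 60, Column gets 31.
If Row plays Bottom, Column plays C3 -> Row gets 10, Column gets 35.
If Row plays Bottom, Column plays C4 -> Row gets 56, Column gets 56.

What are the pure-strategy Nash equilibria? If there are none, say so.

Pure NE: (Middle, C2)

For each player, find the best response to each opponent profile; mutual best responses are the pure NE.
Row against C1: payoffs 89, 20, 86 → best response Top.
Row against C2: payoffs 50, 81, 60 → best response Middle.
Row against C3: payoffs 95, 42, 10 → best response Top.
Row against C4: payoffs 59, 38, 56 → best response Top.
Column against Top: payoffs 35, 68, 52, 63 → best response C2.
Column against Middle: payoffs 52, 54, 36, 40 → best response C2.
Column against Bottom: payoffs 43, 31, 35, 56 → best response C4.
Mutual best responses: (Middle, C2).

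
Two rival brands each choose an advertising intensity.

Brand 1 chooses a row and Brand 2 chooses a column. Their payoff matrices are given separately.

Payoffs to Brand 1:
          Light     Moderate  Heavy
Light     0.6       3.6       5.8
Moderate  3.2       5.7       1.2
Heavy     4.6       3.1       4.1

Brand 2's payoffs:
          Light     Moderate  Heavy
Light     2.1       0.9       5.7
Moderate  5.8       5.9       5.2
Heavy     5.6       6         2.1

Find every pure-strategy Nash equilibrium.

Pure-strategy Nash equilibria: (Light, Heavy); (Moderate, Moderate)

Brand 1 against Light: payoffs 0.6, 3.2, 4.6 → best response Heavy.
Brand 1 against Moderate: payoffs 3.6, 5.7, 3.1 → best response Moderate.
Brand 1 against Heavy: payoffs 5.8, 1.2, 4.1 → best response Light.
Brand 2 against Light: payoffs 2.1, 0.9, 5.7 → best response Heavy.
Brand 2 against Moderate: payoffs 5.8, 5.9, 5.2 → best response Moderate.
Brand 2 against Heavy: payoffs 5.6, 6, 2.1 → best response Moderate.
Mutual best responses: (Light, Heavy); (Moderate, Moderate).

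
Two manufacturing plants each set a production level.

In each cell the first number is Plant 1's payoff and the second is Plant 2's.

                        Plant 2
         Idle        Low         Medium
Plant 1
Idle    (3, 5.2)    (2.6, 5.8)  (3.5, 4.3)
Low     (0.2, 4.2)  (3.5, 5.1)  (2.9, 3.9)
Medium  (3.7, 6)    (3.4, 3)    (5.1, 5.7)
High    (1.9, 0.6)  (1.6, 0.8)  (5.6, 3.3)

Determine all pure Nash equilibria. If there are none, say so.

(Idle, Idle): Plant 1 can switch to Medium (3 → 3.7). Not NE.
(Idle, Low): Plant 1 can switch to Low (2.6 → 3.5). Not NE.
(Idle, Medium): Plant 1 can switch to Medium (3.5 → 5.1). Not NE.
(Low, Idle): Plant 1 can switch to Idle (0.2 → 3). Not NE.
(Low, Low): Plant 1 gets 3.5, best alternative 3.4; Plant 2 gets 5.1, best alternative 4.2. No profitable deviation — NE.
(Low, Medium): Plant 1 can switch to Idle (2.9 → 3.5). Not NE.
(Medium, Idle): Plant 1 gets 3.7, best alternative 3; Plant 2 gets 6, best alternative 5.7. No profitable deviation — NE.
(Medium, Low): Plant 1 can switch to Low (3.4 → 3.5). Not NE.
(Medium, Medium): Plant 1 can switch to High (5.1 → 5.6). Not NE.
(High, Idle): Plant 1 can switch to Idle (1.9 → 3). Not NE.
(High, Low): Plant 1 can switch to Idle (1.6 → 2.6). Not NE.
(High, Medium): Plant 1 gets 5.6, best alternative 5.1; Plant 2 gets 3.3, best alternative 0.8. No profitable deviation — NE.

The pure Nash equilibria are (Low, Low); (Medium, Idle); (High, Medium).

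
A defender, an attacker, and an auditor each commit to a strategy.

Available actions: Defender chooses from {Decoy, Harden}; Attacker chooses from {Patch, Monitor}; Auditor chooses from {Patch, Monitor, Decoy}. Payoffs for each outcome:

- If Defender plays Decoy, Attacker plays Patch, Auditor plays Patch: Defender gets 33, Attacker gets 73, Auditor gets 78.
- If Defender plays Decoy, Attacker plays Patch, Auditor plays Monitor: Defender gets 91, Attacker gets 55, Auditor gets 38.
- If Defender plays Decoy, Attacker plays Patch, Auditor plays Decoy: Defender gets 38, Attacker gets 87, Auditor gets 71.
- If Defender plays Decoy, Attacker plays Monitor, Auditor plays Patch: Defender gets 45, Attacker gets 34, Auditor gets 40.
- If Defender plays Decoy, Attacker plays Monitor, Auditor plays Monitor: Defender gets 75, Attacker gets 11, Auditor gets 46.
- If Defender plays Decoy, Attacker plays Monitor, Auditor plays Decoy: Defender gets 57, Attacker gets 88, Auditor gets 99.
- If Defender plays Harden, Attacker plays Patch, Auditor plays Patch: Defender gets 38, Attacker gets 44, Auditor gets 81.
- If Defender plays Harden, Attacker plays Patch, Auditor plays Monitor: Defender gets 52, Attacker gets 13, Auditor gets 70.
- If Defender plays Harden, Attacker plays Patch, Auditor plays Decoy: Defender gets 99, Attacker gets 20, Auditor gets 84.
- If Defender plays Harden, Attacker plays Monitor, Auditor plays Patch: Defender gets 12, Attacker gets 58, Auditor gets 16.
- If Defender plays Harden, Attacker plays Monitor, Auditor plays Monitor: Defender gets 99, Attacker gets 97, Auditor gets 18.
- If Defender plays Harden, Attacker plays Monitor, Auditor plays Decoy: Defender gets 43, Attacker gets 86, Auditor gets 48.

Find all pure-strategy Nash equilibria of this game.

(Decoy, Patch, Patch): Defender can switch to Harden (33 → 38). Not NE.
(Decoy, Patch, Monitor): Auditor can switch to Patch (38 → 78). Not NE.
(Decoy, Patch, Decoy): Defender can switch to Harden (38 → 99). Not NE.
(Decoy, Monitor, Patch): Attacker can switch to Patch (34 → 73). Not NE.
(Decoy, Monitor, Monitor): Defender can switch to Harden (75 → 99). Not NE.
(Decoy, Monitor, Decoy): Defender gets 57, best alternative 43; Attacker gets 88, best alternative 87; Auditor gets 99, best alternative 46. No profitable deviation — NE.
(Harden, Patch, Patch): Attacker can switch to Monitor (44 → 58). Not NE.
(Harden, Patch, Monitor): Defender can switch to Decoy (52 → 91). Not NE.
(Harden, Patch, Decoy): Attacker can switch to Monitor (20 → 86). Not NE.
(Harden, Monitor, Patch): Defender can switch to Decoy (12 → 45). Not NE.
(Harden, Monitor, Monitor): Auditor can switch to Decoy (18 → 48). Not NE.
(The remaining 1 profile has a profitable deviation by the same check.)

The unique pure-strategy Nash equilibrium is (Decoy, Monitor, Decoy).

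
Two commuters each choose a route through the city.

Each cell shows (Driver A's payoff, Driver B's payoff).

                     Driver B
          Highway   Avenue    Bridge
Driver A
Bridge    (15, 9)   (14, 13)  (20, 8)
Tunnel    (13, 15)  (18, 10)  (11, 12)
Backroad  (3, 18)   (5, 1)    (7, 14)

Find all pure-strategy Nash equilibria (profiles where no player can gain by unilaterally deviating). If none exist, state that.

Check each profile: it is a Nash equilibrium iff no player can strictly gain by switching unilaterally.
(Bridge, Highway): Driver B can switch to Avenue (9 → 13). Not NE.
(Bridge, Avenue): Driver A can switch to Tunnel (14 → 18). Not NE.
(Bridge, Bridge): Driver B can switch to Highway (8 → 9). Not NE.
(Tunnel, Highway): Driver A can switch to Bridge (13 → 15). Not NE.
(Tunnel, Avenue): Driver B can switch to Highway (10 → 15). Not NE.
(Tunnel, Bridge): Driver A can switch to Bridge (11 → 20). Not NE.
(Backroad, Highway): Driver A can switch to Bridge (3 → 15). Not NE.
(Backroad, Avenue): Driver A can switch to Bridge (5 → 14). Not NE.
(Backroad, Bridge): Driver A can switch to Bridge (7 → 20). Not NE.

none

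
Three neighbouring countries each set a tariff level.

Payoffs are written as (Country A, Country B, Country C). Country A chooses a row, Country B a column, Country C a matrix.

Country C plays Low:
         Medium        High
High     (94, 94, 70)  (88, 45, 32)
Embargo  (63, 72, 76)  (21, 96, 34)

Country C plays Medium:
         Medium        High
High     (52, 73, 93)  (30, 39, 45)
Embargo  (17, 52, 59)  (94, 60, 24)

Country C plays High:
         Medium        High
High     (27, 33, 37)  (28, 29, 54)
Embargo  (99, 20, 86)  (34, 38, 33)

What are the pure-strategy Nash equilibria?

For each player, find the best response to each opponent profile; mutual best responses are the pure NE.
Country A against (Medium, Low): payoffs 94, 63 → best response High.
Country A against (Medium, Medium): payoffs 52, 17 → best response High.
Country A against (Medium, High): payoffs 27, 99 → best response Embargo.
Country A against (High, Low): payoffs 88, 21 → best response High.
Country A against (High, Medium): payoffs 30, 94 → best response Embargo.
Country A against (High, High): payoffs 28, 34 → best response Embargo.
Country B against (High, Low): payoffs 94, 45 → best response Medium.
Country B against (High, Medium): payoffs 73, 39 → best response Medium.
Country B against (High, High): payoffs 33, 29 → best response Medium.
Country B against (Embargo, Low): payoffs 72, 96 → best response High.
Country B against (Embargo, Medium): payoffs 52, 60 → best response High.
Country B against (Embargo, High): payoffs 20, 38 → best response High.
Country C against (High, Medium): payoffs 70, 93, 37 → best response Medium.
Country C against (High, High): payoffs 32, 45, 54 → best response High.
Country C against (Embargo, Medium): payoffs 76, 59, 86 → best response High.
Country C against (Embargo, High): payoffs 34, 24, 33 → best response Low.
Mutual best responses: (High, Medium, Medium).

Pure NE: (High, Medium, Medium)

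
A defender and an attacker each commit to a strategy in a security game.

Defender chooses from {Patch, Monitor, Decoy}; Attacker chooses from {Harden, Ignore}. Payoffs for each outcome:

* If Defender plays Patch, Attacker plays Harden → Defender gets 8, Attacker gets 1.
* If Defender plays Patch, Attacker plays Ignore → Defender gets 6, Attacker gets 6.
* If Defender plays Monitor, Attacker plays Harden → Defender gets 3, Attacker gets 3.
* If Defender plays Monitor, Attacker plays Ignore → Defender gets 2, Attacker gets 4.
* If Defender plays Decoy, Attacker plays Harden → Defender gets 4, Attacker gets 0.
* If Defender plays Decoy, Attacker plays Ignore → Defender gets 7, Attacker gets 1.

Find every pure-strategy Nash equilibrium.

Pure NE: (Decoy, Ignore)

Mark each player's best response to every combination of opponents' strategies; a profile where every player is best-responding is a pure Nash equilibrium.
Defender against Harden: payoffs 8, 3, 4 → best response Patch.
Defender against Ignore: payoffs 6, 2, 7 → best response Decoy.
Attacker against Patch: payoffs 1, 6 → best response Ignore.
Attacker against Monitor: payoffs 3, 4 → best response Ignore.
Attacker against Decoy: payoffs 0, 1 → best response Ignore.
Mutual best responses: (Decoy, Ignore).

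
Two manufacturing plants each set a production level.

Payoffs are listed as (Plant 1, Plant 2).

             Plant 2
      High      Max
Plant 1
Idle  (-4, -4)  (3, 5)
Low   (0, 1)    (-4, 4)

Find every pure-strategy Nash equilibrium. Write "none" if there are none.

Plant 1 against High: payoffs -4, 0 → best response Low.
Plant 1 against Max: payoffs 3, -4 → best response Idle.
Plant 2 against Idle: payoffs -4, 5 → best response Max.
Plant 2 against Low: payoffs 1, 4 → best response Max.
Mutual best responses: (Idle, Max).

(Idle, Max)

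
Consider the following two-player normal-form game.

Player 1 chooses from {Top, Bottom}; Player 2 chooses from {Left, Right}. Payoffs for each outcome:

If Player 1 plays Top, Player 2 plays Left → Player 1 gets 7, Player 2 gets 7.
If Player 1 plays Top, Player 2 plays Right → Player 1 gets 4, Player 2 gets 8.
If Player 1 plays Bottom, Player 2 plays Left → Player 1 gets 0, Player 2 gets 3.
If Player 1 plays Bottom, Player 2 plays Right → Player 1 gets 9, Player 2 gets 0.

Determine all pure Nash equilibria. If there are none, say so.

There is no pure-strategy Nash equilibrium.

For each player, find the best response to each opponent profile; mutual best responses are the pure NE.
Player 1 against Left: payoffs 7, 0 → best response Top.
Player 1 against Right: payoffs 4, 9 → best response Bottom.
Player 2 against Top: payoffs 7, 8 → best response Right.
Player 2 against Bottom: payoffs 3, 0 → best response Left.
No profile is a mutual best response for all players.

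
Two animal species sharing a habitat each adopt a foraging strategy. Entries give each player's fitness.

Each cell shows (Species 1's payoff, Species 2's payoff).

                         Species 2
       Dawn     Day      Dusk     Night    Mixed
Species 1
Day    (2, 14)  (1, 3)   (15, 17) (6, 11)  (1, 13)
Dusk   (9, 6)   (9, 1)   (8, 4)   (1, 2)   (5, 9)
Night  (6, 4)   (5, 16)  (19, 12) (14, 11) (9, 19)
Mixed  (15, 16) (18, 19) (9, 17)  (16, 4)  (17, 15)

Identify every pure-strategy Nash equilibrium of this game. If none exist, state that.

Check each profile: it is a Nash equilibrium iff no player can strictly gain by switching unilaterally.
(Day, Dawn): Species 1 can switch to Dusk (2 → 9). Not NE.
(Day, Day): Species 1 can switch to Dusk (1 → 9). Not NE.
(Day, Dusk): Species 1 can switch to Night (15 → 19). Not NE.
(Day, Night): Species 1 can switch to Night (6 → 14). Not NE.
(Day, Mixed): Species 1 can switch to Dusk (1 → 5). Not NE.
(Dusk, Dawn): Species 1 can switch to Mixed (9 → 15). Not NE.
(Mixed, Day): Species 1 gets 18, best alternative 9; Species 2 gets 19, best alternative 17. No profitable deviation — NE.
(The remaining 13 profiles each have a profitable deviation by the same check.)

Pure NE: (Mixed, Day)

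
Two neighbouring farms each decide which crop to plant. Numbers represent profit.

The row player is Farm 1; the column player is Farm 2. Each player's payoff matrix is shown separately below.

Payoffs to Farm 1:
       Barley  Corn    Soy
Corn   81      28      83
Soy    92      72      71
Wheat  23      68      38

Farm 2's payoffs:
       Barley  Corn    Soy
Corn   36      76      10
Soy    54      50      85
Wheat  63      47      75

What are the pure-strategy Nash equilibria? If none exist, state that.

Farm 1 against Barley: payoffs 81, 92, 23 → best response Soy.
Farm 1 against Corn: payoffs 28, 72, 68 → best response Soy.
Farm 1 against Soy: payoffs 83, 71, 38 → best response Corn.
Farm 2 against Corn: payoffs 36, 76, 10 → best response Corn.
Farm 2 against Soy: payoffs 54, 50, 85 → best response Soy.
Farm 2 against Wheat: payoffs 63, 47, 75 → best response Soy.
No profile is a mutual best response for all players.

No pure-strategy Nash equilibrium.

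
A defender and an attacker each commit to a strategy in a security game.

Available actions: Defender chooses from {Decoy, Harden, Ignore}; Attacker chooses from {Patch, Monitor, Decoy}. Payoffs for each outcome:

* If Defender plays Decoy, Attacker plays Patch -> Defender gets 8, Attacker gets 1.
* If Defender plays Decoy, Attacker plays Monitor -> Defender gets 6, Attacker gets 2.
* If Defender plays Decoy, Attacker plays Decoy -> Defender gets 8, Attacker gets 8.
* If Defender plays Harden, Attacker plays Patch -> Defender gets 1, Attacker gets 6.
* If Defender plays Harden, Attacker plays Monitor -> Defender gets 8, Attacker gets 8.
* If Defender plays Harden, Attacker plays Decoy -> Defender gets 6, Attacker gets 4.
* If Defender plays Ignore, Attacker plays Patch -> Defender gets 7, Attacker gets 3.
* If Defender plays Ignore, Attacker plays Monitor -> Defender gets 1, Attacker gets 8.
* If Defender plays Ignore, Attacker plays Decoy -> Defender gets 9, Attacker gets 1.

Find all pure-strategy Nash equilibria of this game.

(Decoy, Patch): Attacker can switch to Monitor (1 → 2). Not NE.
(Decoy, Monitor): Defender can switch to Harden (6 → 8). Not NE.
(Decoy, Decoy): Defender can switch to Ignore (8 → 9). Not NE.
(Harden, Patch): Defender can switch to Decoy (1 → 8). Not NE.
(Harden, Monitor): Defender gets 8, best alternative 6; Attacker gets 8, best alternative 6. No profitable deviation — NE.
(Harden, Decoy): Defender can switch to Decoy (6 → 8). Not NE.
(Ignore, Patch): Defender can switch to Decoy (7 → 8). Not NE.
(The remaining 2 profiles each have a profitable deviation by the same check.)

Pure NE: (Harden, Monitor)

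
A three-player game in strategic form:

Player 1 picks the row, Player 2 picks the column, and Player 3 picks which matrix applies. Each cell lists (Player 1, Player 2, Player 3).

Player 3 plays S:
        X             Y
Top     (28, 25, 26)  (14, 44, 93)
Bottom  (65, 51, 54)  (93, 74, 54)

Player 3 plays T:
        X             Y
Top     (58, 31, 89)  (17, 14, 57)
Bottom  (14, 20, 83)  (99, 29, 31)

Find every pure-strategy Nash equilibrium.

Pure-strategy Nash equilibria: (Top, X, T); (Bottom, Y, S)

Mark each player's best response to every combination of opponents' strategies; a profile where every player is best-responding is a pure Nash equilibrium.
Player 1 against (X, S): payoffs 28, 65 → best response Bottom.
Player 1 against (X, T): payoffs 58, 14 → best response Top.
Player 1 against (Y, S): payoffs 14, 93 → best response Bottom.
Player 1 against (Y, T): payoffs 17, 99 → best response Bottom.
Player 2 against (Top, S): payoffs 25, 44 → best response Y.
Player 2 against (Top, T): payoffs 31, 14 → best response X.
Player 2 against (Bottom, S): payoffs 51, 74 → best response Y.
Player 2 against (Bottom, T): payoffs 20, 29 → best response Y.
Player 3 against (Top, X): payoffs 26, 89 → best response T.
Player 3 against (Top, Y): payoffs 93, 57 → best response S.
Player 3 against (Bottom, X): payoffs 54, 83 → best response T.
Player 3 against (Bottom, Y): payoffs 54, 31 → best response S.
Mutual best responses: (Top, X, T); (Bottom, Y, S).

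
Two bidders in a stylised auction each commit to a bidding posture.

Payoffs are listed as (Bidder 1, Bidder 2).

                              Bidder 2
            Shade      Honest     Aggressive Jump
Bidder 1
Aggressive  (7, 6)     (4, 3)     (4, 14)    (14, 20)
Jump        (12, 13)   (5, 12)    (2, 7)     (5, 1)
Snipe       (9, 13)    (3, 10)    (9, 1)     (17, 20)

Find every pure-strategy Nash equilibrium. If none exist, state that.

(Aggressive, Shade): Bidder 1 can switch to Jump (7 → 12). Not NE.
(Aggressive, Honest): Bidder 1 can switch to Jump (4 → 5). Not NE.
(Aggressive, Aggressive): Bidder 1 can switch to Snipe (4 → 9). Not NE.
(Aggressive, Jump): Bidder 1 can switch to Snipe (14 → 17). Not NE.
(Jump, Shade): Bidder 1 gets 12, best alternative 9; Bidder 2 gets 13, best alternative 12. No profitable deviation — NE.
(Jump, Honest): Bidder 2 can switch to Shade (12 → 13). Not NE.
(Jump, Aggressive): Bidder 1 can switch to Aggressive (2 → 4). Not NE.
(Jump, Jump): Bidder 1 can switch to Aggressive (5 → 14). Not NE.
(Snipe, Shade): Bidder 1 can switch to Jump (9 → 12). Not NE.
(Snipe, Honest): Bidder 1 can switch to Aggressive (3 → 4). Not NE.
(Snipe, Aggressive): Bidder 2 can switch to Shade (1 → 13). Not NE.
(Snipe, Jump): Bidder 1 gets 17, best alternative 14; Bidder 2 gets 20, best alternative 13. No profitable deviation — NE.

Pure-strategy Nash equilibria: (Jump, Shade), (Snipe, Jump)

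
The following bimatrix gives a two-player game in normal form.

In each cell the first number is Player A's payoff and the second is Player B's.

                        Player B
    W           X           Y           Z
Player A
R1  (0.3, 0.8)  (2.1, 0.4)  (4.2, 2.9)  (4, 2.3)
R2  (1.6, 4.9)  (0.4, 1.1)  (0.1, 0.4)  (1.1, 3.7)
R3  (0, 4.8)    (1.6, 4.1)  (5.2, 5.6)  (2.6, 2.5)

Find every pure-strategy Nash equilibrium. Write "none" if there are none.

The pure Nash equilibria are (R2, W); (R3, Y).

Check each profile: it is a Nash equilibrium iff no player can strictly gain by switching unilaterally.
(R1, W): Player A can switch to R2 (0.3 → 1.6). Not NE.
(R1, X): Player B can switch to W (0.4 → 0.8). Not NE.
(R1, Y): Player A can switch to R3 (4.2 → 5.2). Not NE.
(R1, Z): Player B can switch to Y (2.3 → 2.9). Not NE.
(R2, W): Player A gets 1.6, best alternative 0.3; Player B gets 4.9, best alternative 3.7. No profitable deviation — NE.
(R2, X): Player A can switch to R1 (0.4 → 2.1). Not NE.
(R2, Y): Player A can switch to R1 (0.1 → 4.2). Not NE.
(R2, Z): Player A can switch to R1 (1.1 → 4). Not NE.
(R3, W): Player A can switch to R1 (0 → 0.3). Not NE.
(R3, X): Player A can switch to R1 (1.6 → 2.1). Not NE.
(R3, Y): Player A gets 5.2, best alternative 4.2; Player B gets 5.6, best alternative 4.8. No profitable deviation — NE.
(R3, Z): Player A can switch to R1 (2.6 → 4). Not NE.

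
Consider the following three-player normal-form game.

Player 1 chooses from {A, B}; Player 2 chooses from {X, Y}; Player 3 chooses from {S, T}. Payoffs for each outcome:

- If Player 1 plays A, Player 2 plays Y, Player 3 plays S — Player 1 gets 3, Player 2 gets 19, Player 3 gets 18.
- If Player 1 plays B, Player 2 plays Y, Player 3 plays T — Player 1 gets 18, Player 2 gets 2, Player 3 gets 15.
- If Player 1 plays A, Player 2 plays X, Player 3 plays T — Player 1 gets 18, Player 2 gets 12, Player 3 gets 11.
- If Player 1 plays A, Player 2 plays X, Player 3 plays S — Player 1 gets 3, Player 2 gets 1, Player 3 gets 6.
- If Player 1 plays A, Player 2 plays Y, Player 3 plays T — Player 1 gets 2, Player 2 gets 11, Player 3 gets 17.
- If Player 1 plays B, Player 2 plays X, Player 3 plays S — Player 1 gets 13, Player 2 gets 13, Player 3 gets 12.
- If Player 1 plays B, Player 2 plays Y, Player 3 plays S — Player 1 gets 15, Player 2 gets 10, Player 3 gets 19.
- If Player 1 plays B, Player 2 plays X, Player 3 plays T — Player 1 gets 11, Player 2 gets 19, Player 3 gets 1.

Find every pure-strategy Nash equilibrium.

(A, X, T) and (B, X, S)

Player 1 against (X, S): payoffs 3, 13 → best response B.
Player 1 against (X, T): payoffs 18, 11 → best response A.
Player 1 against (Y, S): payoffs 3, 15 → best response B.
Player 1 against (Y, T): payoffs 2, 18 → best response B.
Player 2 against (A, S): payoffs 1, 19 → best response Y.
Player 2 against (A, T): payoffs 12, 11 → best response X.
Player 2 against (B, S): payoffs 13, 10 → best response X.
Player 2 against (B, T): payoffs 19, 2 → best response X.
Player 3 against (A, X): payoffs 6, 11 → best response T.
Player 3 against (A, Y): payoffs 18, 17 → best response S.
Player 3 against (B, X): payoffs 12, 1 → best response S.
Player 3 against (B, Y): payoffs 19, 15 → best response S.
Mutual best responses: (A, X, T); (B, X, S).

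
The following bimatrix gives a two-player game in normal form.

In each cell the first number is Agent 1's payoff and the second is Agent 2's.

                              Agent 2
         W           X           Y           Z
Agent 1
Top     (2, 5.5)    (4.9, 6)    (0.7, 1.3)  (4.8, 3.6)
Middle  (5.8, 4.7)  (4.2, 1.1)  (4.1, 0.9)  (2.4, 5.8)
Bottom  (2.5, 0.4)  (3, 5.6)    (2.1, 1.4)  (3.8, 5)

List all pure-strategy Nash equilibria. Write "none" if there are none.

Agent 1 against W: payoffs 2, 5.8, 2.5 → best response Middle.
Agent 1 against X: payoffs 4.9, 4.2, 3 → best response Top.
Agent 1 against Y: payoffs 0.7, 4.1, 2.1 → best response Middle.
Agent 1 against Z: payoffs 4.8, 2.4, 3.8 → best response Top.
Agent 2 against Top: payoffs 5.5, 6, 1.3, 3.6 → best response X.
Agent 2 against Middle: payoffs 4.7, 1.1, 0.9, 5.8 → best response Z.
Agent 2 against Bottom: payoffs 0.4, 5.6, 1.4, 5 → best response X.
Mutual best responses: (Top, X).

The unique pure-strategy Nash equilibrium is (Top, X).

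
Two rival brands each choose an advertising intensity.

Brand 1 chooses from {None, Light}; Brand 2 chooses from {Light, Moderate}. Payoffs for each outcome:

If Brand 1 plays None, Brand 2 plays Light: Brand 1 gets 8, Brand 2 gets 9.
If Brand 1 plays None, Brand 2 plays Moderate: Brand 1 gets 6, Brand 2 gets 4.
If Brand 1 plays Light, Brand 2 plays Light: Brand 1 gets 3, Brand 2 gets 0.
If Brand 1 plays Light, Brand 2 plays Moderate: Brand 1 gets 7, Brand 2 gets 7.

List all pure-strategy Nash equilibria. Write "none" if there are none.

The pure Nash equilibria are (None, Light) and (Light, Moderate).

Brand 1 against Light: payoffs 8, 3 → best response None.
Brand 1 against Moderate: payoffs 6, 7 → best response Light.
Brand 2 against None: payoffs 9, 4 → best response Light.
Brand 2 against Light: payoffs 0, 7 → best response Moderate.
Mutual best responses: (None, Light); (Light, Moderate).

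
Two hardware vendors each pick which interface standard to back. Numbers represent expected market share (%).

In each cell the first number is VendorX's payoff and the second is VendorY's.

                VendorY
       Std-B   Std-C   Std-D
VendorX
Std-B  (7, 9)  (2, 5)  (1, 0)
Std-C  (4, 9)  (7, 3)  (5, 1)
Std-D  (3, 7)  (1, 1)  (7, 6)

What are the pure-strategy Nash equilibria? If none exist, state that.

(Std-B, Std-B): VendorX gets 7, best alternative 4; VendorY gets 9, best alternative 5. No profitable deviation — NE.
(Std-B, Std-C): VendorX can switch to Std-C (2 → 7). Not NE.
(Std-B, Std-D): VendorX can switch to Std-C (1 → 5). Not NE.
(Std-C, Std-B): VendorX can switch to Std-B (4 → 7). Not NE.
(Std-C, Std-C): VendorY can switch to Std-B (3 → 9). Not NE.
(Std-C, Std-D): VendorX can switch to Std-D (5 → 7). Not NE.
(Std-D, Std-B): VendorX can switch to Std-B (3 → 7). Not NE.
(Std-D, Std-C): VendorX can switch to Std-B (1 → 2). Not NE.
(Std-D, Std-D): VendorY can switch to Std-B (6 → 7). Not NE.

(Std-B, Std-B)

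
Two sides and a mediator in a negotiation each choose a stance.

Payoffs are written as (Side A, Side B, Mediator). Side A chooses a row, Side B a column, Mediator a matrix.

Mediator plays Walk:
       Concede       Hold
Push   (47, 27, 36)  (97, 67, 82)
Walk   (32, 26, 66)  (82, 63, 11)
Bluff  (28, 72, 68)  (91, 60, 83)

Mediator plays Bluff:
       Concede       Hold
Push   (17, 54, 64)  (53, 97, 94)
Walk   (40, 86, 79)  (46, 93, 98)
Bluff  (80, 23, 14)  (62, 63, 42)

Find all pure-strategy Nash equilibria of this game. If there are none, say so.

There is no pure-strategy Nash equilibrium.

(Push, Concede, Walk): Side B can switch to Hold (27 → 67). Not NE.
(Push, Concede, Bluff): Side A can switch to Walk (17 → 40). Not NE.
(Push, Hold, Walk): Mediator can switch to Bluff (82 → 94). Not NE.
(Push, Hold, Bluff): Side A can switch to Bluff (53 → 62). Not NE.
(Walk, Concede, Walk): Side A can switch to Push (32 → 47). Not NE.
(Walk, Concede, Bluff): Side A can switch to Bluff (40 → 80). Not NE.
(Walk, Hold, Walk): Side A can switch to Push (82 → 97). Not NE.
(Walk, Hold, Bluff): Side A can switch to Push (46 → 53). Not NE.
(The remaining 4 profiles each have a profitable deviation by the same check.)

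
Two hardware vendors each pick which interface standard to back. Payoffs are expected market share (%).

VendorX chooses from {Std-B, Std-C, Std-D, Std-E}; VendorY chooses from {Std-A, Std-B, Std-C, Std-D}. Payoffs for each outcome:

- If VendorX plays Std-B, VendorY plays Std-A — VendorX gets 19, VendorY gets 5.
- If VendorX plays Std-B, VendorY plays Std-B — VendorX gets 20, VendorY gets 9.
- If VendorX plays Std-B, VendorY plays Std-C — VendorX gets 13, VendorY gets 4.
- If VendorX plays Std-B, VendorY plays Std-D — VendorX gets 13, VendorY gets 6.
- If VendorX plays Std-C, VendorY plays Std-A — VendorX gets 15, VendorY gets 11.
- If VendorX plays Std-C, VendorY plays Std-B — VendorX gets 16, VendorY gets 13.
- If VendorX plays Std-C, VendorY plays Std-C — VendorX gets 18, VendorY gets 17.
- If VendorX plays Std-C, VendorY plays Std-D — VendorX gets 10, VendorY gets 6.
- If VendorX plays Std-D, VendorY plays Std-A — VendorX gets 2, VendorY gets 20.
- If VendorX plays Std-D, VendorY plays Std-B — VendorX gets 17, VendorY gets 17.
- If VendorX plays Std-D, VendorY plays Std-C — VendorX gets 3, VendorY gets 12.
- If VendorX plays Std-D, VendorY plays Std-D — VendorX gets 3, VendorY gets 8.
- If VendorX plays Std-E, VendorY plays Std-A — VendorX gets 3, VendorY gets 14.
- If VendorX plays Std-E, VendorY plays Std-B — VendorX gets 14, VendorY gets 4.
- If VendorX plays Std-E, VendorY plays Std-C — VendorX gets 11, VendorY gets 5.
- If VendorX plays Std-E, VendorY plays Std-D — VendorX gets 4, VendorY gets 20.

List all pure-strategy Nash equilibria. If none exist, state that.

VendorX against Std-A: payoffs 19, 15, 2, 3 → best response Std-B.
VendorX against Std-B: payoffs 20, 16, 17, 14 → best response Std-B.
VendorX against Std-C: payoffs 13, 18, 3, 11 → best response Std-C.
VendorX against Std-D: payoffs 13, 10, 3, 4 → best response Std-B.
VendorY against Std-B: payoffs 5, 9, 4, 6 → best response Std-B.
VendorY against Std-C: payoffs 11, 13, 17, 6 → best response Std-C.
VendorY against Std-D: payoffs 20, 17, 12, 8 → best response Std-A.
VendorY against Std-E: payoffs 14, 4, 5, 20 → best response Std-D.
Mutual best responses: (Std-B, Std-B); (Std-C, Std-C).

The pure Nash equilibria are (Std-B, Std-B); (Std-C, Std-C).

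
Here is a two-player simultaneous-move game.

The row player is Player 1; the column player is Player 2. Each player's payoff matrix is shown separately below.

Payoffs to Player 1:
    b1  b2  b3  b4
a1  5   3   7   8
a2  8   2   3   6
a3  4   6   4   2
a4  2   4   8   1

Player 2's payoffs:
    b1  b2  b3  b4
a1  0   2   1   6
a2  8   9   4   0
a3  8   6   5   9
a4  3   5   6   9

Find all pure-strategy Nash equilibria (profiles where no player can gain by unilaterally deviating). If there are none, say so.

(a1, b1): Player 1 can switch to a2 (5 → 8). Not NE.
(a1, b2): Player 1 can switch to a3 (3 → 6). Not NE.
(a1, b3): Player 1 can switch to a4 (7 → 8). Not NE.
(a1, b4): Player 1 gets 8, best alternative 6; Player 2 gets 6, best alternative 2. No profitable deviation — NE.
(a2, b1): Player 2 can switch to b2 (8 → 9). Not NE.
(a2, b2): Player 1 can switch to a1 (2 → 3). Not NE.
(a2, b3): Player 1 can switch to a1 (3 → 7). Not NE.
(a2, b4): Player 1 can switch to a1 (6 → 8). Not NE.
(a3, b1): Player 1 can switch to a1 (4 → 5). Not NE.
(a3, b2): Player 2 can switch to b1 (6 → 8). Not NE.
(a3, b3): Player 1 can switch to a1 (4 → 7). Not NE.
(a3, b4): Player 1 can switch to a1 (2 → 8). Not NE.
(a4, b1): Player 1 can switch to a1 (2 → 5). Not NE.
(The remaining 3 profiles each have a profitable deviation by the same check.)

Pure NE: (a1, b4)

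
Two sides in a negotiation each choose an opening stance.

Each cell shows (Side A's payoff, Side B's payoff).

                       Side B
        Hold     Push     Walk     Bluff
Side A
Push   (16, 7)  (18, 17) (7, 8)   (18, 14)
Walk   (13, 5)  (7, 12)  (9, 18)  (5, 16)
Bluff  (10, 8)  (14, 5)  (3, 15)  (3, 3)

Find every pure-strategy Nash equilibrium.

Pure-strategy Nash equilibria: (Push, Push); (Walk, Walk)

Mark each player's best response to every combination of opponents' strategies; a profile where every player is best-responding is a pure Nash equilibrium.
Side A against Hold: payoffs 16, 13, 10 → best response Push.
Side A against Push: payoffs 18, 7, 14 → best response Push.
Side A against Walk: payoffs 7, 9, 3 → best response Walk.
Side A against Bluff: payoffs 18, 5, 3 → best response Push.
Side B against Push: payoffs 7, 17, 8, 14 → best response Push.
Side B against Walk: payoffs 5, 12, 18, 16 → best response Walk.
Side B against Bluff: payoffs 8, 5, 15, 3 → best response Walk.
Mutual best responses: (Push, Push); (Walk, Walk).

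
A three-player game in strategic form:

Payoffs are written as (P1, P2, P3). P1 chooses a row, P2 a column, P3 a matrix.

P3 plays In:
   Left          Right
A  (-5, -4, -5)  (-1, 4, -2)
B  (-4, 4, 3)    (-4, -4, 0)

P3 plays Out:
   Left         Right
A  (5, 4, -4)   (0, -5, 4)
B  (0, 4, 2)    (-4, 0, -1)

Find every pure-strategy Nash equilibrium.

(A, Left, Out); (B, Left, In)

(A, Left, In): P1 can switch to B (-5 → -4). Not NE.
(A, Left, Out): P1 gets 5, best alternative 0; P2 gets 4, best alternative -5; P3 gets -4, best alternative -5. No profitable deviation — NE.
(A, Right, In): P3 can switch to Out (-2 → 4). Not NE.
(A, Right, Out): P2 can switch to Left (-5 → 4). Not NE.
(B, Left, In): P1 gets -4, best alternative -5; P2 gets 4, best alternative -4; P3 gets 3, best alternative 2. No profitable deviation — NE.
(B, Left, Out): P1 can switch to A (0 → 5). Not NE.
(B, Right, In): P1 can switch to A (-4 → -1). Not NE.
(B, Right, Out): P1 can switch to A (-4 → 0). Not NE.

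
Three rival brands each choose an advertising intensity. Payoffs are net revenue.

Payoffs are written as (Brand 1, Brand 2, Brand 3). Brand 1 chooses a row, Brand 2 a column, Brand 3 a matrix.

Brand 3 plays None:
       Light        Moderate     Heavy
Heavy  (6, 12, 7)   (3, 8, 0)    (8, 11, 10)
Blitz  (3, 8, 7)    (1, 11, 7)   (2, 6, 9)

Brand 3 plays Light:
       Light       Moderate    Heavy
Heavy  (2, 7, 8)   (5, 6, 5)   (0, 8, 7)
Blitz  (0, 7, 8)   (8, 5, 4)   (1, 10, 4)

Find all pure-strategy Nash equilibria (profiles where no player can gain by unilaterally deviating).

Brand 1 against (Light, None): payoffs 6, 3 → best response Heavy.
Brand 1 against (Light, Light): payoffs 2, 0 → best response Heavy.
Brand 1 against (Moderate, None): payoffs 3, 1 → best response Heavy.
Brand 1 against (Moderate, Light): payoffs 5, 8 → best response Blitz.
Brand 1 against (Heavy, None): payoffs 8, 2 → best response Heavy.
Brand 1 against (Heavy, Light): payoffs 0, 1 → best response Blitz.
Brand 2 against (Heavy, None): payoffs 12, 8, 11 → best response Light.
Brand 2 against (Heavy, Light): payoffs 7, 6, 8 → best response Heavy.
Brand 2 against (Blitz, None): payoffs 8, 11, 6 → best response Moderate.
Brand 2 against (Blitz, Light): payoffs 7, 5, 10 → best response Heavy.
Brand 3 against (Heavy, Light): payoffs 7, 8 → best response Light.
Brand 3 against (Heavy, Moderate): payoffs 0, 5 → best response Light.
Brand 3 against (Heavy, Heavy): payoffs 10, 7 → best response None.
Brand 3 against (Blitz, Light): payoffs 7, 8 → best response Light.
Brand 3 against (Blitz, Moderate): payoffs 7, 4 → best response None.
Brand 3 against (Blitz, Heavy): payoffs 9, 4 → best response None.
No profile is a mutual best response for all players.

There is no pure-strategy Nash equilibrium.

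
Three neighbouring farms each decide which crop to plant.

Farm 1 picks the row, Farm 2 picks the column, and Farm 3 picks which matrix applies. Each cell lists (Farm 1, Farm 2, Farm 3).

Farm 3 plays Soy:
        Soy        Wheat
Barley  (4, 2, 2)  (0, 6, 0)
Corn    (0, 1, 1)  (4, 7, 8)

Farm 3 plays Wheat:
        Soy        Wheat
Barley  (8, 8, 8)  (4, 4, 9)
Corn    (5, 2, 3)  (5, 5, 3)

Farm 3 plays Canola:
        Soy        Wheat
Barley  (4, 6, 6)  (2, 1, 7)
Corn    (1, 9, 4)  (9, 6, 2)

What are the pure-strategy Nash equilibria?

Farm 1 against (Soy, Soy): payoffs 4, 0 → best response Barley.
Farm 1 against (Soy, Wheat): payoffs 8, 5 → best response Barley.
Farm 1 against (Soy, Canola): payoffs 4, 1 → best response Barley.
Farm 1 against (Wheat, Soy): payoffs 0, 4 → best response Corn.
Farm 1 against (Wheat, Wheat): payoffs 4, 5 → best response Corn.
Farm 1 against (Wheat, Canola): payoffs 2, 9 → best response Corn.
Farm 2 against (Barley, Soy): payoffs 2, 6 → best response Wheat.
Farm 2 against (Barley, Wheat): payoffs 8, 4 → best response Soy.
Farm 2 against (Barley, Canola): payoffs 6, 1 → best response Soy.
Farm 2 against (Corn, Soy): payoffs 1, 7 → best response Wheat.
Farm 2 against (Corn, Wheat): payoffs 2, 5 → best response Wheat.
Farm 2 against (Corn, Canola): payoffs 9, 6 → best response Soy.
Farm 3 against (Barley, Soy): payoffs 2, 8, 6 → best response Wheat.
Farm 3 against (Barley, Wheat): payoffs 0, 9, 7 → best response Wheat.
Farm 3 against (Corn, Soy): payoffs 1, 3, 4 → best response Canola.
Farm 3 against (Corn, Wheat): payoffs 8, 3, 2 → best response Soy.
Mutual best responses: (Barley, Soy, Wheat); (Corn, Wheat, Soy).

Pure-strategy Nash equilibria: (Barley, Soy, Wheat), (Corn, Wheat, Soy)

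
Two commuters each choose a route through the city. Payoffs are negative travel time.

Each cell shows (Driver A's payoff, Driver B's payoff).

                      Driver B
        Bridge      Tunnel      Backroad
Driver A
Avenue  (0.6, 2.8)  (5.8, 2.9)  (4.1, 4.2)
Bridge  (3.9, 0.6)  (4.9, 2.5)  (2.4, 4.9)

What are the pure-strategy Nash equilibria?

The unique pure-strategy Nash equilibrium is (Avenue, Backroad).

(Avenue, Bridge): Driver A can switch to Bridge (0.6 → 3.9). Not NE.
(Avenue, Tunnel): Driver B can switch to Backroad (2.9 → 4.2). Not NE.
(Avenue, Backroad): Driver A gets 4.1, best alternative 2.4; Driver B gets 4.2, best alternative 2.9. No profitable deviation — NE.
(Bridge, Bridge): Driver B can switch to Tunnel (0.6 → 2.5). Not NE.
(Bridge, Tunnel): Driver A can switch to Avenue (4.9 → 5.8). Not NE.
(Bridge, Backroad): Driver A can switch to Avenue (2.4 → 4.1). Not NE.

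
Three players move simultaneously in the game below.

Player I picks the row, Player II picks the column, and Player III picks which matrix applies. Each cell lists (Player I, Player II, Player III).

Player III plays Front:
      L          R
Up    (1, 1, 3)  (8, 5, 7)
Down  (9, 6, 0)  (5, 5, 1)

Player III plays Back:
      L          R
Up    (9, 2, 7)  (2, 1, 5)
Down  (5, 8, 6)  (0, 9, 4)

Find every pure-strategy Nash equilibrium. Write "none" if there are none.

(Up, L, Back); (Up, R, Front)

Mark each player's best response to every combination of opponents' strategies; a profile where every player is best-responding is a pure Nash equilibrium.
Player I against (L, Front): payoffs 1, 9 → best response Down.
Player I against (L, Back): payoffs 9, 5 → best response Up.
Player I against (R, Front): payoffs 8, 5 → best response Up.
Player I against (R, Back): payoffs 2, 0 → best response Up.
Player II against (Up, Front): payoffs 1, 5 → best response R.
Player II against (Up, Back): payoffs 2, 1 → best response L.
Player II against (Down, Front): payoffs 6, 5 → best response L.
Player II against (Down, Back): payoffs 8, 9 → best response R.
Player III against (Up, L): payoffs 3, 7 → best response Back.
Player III against (Up, R): payoffs 7, 5 → best response Front.
Player III against (Down, L): payoffs 0, 6 → best response Back.
Player III against (Down, R): payoffs 1, 4 → best response Back.
Mutual best responses: (Up, L, Back); (Up, R, Front).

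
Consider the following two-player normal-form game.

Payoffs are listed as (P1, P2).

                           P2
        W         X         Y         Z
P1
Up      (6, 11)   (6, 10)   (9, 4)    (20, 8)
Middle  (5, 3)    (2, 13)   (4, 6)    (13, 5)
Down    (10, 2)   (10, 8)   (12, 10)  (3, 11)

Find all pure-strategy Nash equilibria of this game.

No pure-strategy Nash equilibrium.

(Up, W): P1 can switch to Down (6 → 10). Not NE.
(Up, X): P1 can switch to Down (6 → 10). Not NE.
(Up, Y): P1 can switch to Down (9 → 12). Not NE.
(Up, Z): P2 can switch to W (8 → 11). Not NE.
(Middle, W): P1 can switch to Up (5 → 6). Not NE.
(Middle, X): P1 can switch to Up (2 → 6). Not NE.
(Middle, Y): P1 can switch to Up (4 → 9). Not NE.
(Middle, Z): P1 can switch to Up (13 → 20). Not NE.
(The remaining 4 profiles each have a profitable deviation by the same check.)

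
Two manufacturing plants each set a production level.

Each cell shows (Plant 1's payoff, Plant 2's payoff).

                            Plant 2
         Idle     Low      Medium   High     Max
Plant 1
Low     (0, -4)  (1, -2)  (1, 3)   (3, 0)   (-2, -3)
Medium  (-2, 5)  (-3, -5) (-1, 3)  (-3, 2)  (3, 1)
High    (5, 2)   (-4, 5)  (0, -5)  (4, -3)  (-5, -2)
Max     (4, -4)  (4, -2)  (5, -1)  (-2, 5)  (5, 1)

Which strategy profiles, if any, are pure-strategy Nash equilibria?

There is no pure-strategy Nash equilibrium.

Plant 1 against Idle: payoffs 0, -2, 5, 4 → best response High.
Plant 1 against Low: payoffs 1, -3, -4, 4 → best response Max.
Plant 1 against Medium: payoffs 1, -1, 0, 5 → best response Max.
Plant 1 against High: payoffs 3, -3, 4, -2 → best response High.
Plant 1 against Max: payoffs -2, 3, -5, 5 → best response Max.
Plant 2 against Low: payoffs -4, -2, 3, 0, -3 → best response Medium.
Plant 2 against Medium: payoffs 5, -5, 3, 2, 1 → best response Idle.
Plant 2 against High: payoffs 2, 5, -5, -3, -2 → best response Low.
Plant 2 against Max: payoffs -4, -2, -1, 5, 1 → best response High.
No profile is a mutual best response for all players.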